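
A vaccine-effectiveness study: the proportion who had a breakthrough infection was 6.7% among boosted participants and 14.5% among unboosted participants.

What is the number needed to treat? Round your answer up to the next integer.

absolute risk difference = 0.078000
1 / 0.078000 = 12.821 → round up → 13

13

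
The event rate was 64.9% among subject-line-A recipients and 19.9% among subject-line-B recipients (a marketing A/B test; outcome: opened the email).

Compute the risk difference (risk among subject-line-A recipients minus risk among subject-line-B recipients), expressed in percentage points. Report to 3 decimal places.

45.000

risk difference = 0.6490 − 0.1990 = 0.4500 → 45.000 percentage points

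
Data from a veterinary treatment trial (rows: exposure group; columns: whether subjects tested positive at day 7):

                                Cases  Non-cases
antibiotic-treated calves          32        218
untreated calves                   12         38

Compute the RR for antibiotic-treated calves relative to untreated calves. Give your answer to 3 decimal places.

0.533

risk, antibiotic-treated calves = 32/250 = 0.1280
risk, untreated calves = 12/50 = 0.2400
RR = 0.1280 / 0.2400 = 0.533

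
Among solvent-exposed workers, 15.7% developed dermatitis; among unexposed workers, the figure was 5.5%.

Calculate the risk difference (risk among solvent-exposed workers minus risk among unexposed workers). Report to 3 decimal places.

risk difference = 0.1570 − 0.0550 = 0.102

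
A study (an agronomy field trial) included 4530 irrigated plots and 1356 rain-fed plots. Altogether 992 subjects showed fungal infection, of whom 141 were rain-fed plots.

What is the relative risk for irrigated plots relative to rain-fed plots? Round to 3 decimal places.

1.807

irrigated plots with the outcome: 992 − 141 = 851
irrigated plots without the outcome: 4530 − 851 = 3679
rain-fed plots without the outcome: 1356 − 141 = 1215
risk, irrigated plots = 851/4530 = 0.1879
risk, rain-fed plots = 141/1356 = 0.1040
RR = 0.1879 / 0.1040 = 1.807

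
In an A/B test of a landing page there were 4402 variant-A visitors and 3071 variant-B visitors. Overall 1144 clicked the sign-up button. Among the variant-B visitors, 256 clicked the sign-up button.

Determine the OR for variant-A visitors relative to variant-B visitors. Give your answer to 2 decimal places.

variant-A visitors with the outcome: 1144 − 256 = 888
variant-A visitors without the outcome: 4402 − 888 = 3514
variant-B visitors without the outcome: 3071 − 256 = 2815
OR = (888 × 2815) / (3514 × 256) = 2499720/899584 ≈ 2.78

2.78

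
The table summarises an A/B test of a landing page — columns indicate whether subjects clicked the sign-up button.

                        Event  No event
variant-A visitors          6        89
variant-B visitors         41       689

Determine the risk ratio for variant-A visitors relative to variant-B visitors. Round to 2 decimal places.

risk, variant-A visitors = 6/95 = 0.0632
risk, variant-B visitors = 41/730 = 0.0562
RR = 0.0632 / 0.0562 = 1.12

RR: 1.12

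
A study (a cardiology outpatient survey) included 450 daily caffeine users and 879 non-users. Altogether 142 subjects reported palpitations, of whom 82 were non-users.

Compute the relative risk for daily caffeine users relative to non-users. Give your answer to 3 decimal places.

daily caffeine users with the outcome: 142 − 82 = 60
daily caffeine users without the outcome: 450 − 60 = 390
non-users without the outcome: 879 − 82 = 797
risk, daily caffeine users = 60/450 = 0.1333
risk, non-users = 82/879 = 0.0933
RR = 0.1333 / 0.0933 = 1.429

RR ≈ 1.429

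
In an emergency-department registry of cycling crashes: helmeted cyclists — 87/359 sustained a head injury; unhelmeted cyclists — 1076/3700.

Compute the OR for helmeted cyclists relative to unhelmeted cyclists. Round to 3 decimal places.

OR = (87 × 2624) / (272 × 1076) = 228288/292672 ≈ 0.780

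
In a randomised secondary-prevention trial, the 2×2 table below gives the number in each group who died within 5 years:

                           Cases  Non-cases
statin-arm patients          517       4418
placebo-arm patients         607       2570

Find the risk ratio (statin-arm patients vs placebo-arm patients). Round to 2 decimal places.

0.55

risk, statin-arm patients = 517/4935 = 0.1048
risk, placebo-arm patients = 607/3177 = 0.1911
RR = 0.1048 / 0.1911 = 0.55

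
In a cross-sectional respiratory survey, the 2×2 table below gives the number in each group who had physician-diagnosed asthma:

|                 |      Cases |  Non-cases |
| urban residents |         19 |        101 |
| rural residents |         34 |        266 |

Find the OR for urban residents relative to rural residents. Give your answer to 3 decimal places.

OR ≈ 1.472

odds, urban residents = 19/101 = 0.1881
odds, rural residents = 34/266 = 0.1278
OR = 0.1881 / 0.1278 = 1.472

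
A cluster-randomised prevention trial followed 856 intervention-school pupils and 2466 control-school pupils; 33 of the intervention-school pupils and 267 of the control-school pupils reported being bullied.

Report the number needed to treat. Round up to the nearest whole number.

NNT: 15

risk, intervention-school pupils = 33/856 = 0.038551
risk, control-school pupils = 267/2466 = 0.108273
absolute risk difference = 0.069721
1 / 0.069721 = 14.343 → round up → 15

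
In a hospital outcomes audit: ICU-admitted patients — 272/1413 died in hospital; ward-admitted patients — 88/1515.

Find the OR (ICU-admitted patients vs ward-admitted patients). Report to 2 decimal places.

OR = (272 × 1427) / (1141 × 88) = 388144/100408 ≈ 3.87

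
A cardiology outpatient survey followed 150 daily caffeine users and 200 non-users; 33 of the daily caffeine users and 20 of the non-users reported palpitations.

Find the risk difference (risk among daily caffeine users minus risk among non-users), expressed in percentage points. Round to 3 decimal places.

RD = 12.000

risk, daily caffeine users = 33/150 = 0.2200
risk, non-users = 20/200 = 0.1000
risk difference = 0.2200 − 0.1000 = 0.1200 → 12.000 percentage points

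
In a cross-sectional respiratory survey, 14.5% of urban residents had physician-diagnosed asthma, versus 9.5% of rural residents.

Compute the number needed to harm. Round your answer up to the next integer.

absolute risk difference = 0.050000
1 / 0.050000 = 20.000 → round up → 20

20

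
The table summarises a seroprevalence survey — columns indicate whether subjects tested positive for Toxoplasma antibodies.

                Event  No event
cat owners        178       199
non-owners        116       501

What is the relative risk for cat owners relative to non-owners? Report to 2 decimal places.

2.51

risk, cat owners = 178/377 = 0.4721
risk, non-owners = 116/617 = 0.1880
RR = 0.4721 / 0.1880 = 2.51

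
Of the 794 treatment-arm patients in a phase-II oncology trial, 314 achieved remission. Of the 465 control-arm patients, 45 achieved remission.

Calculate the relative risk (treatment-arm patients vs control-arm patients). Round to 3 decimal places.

risk, treatment-arm patients = 314/794 = 0.3955
risk, control-arm patients = 45/465 = 0.0968
RR = 0.3955 / 0.0968 = 4.086

RR ≈ 4.086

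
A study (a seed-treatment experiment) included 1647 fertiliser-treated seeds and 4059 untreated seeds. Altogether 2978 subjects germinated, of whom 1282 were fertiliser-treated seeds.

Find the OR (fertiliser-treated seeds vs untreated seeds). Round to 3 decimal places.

OR ≈ 4.894

fertiliser-treated seeds without the outcome: 1647 − 1282 = 365
untreated seeds with the outcome: 2978 − 1282 = 1696
untreated seeds without the outcome: 4059 − 1696 = 2363
OR = (1282 × 2363) / (365 × 1696) = 3029366/619040 ≈ 4.894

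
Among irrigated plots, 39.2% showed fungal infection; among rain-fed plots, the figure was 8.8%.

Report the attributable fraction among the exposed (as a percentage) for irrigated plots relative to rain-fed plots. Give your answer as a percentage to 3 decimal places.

AR% = (0.3920 − 0.0880) / 0.3920 = 0.7755 → 77.551%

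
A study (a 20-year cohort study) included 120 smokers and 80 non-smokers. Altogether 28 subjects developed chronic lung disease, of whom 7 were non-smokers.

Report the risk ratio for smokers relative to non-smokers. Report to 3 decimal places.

smokers with the outcome: 28 − 7 = 21
smokers without the outcome: 120 − 21 = 99
non-smokers without the outcome: 80 − 7 = 73
risk, smokers = 21/120 = 0.1750
risk, non-smokers = 7/80 = 0.0875
RR = 0.1750 / 0.0875 = 2.000

RR = 2.000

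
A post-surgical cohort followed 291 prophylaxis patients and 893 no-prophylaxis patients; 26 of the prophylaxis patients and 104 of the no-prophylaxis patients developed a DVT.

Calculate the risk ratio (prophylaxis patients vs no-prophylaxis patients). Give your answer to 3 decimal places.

0.767

risk, prophylaxis patients = 26/291 = 0.0893
risk, no-prophylaxis patients = 104/893 = 0.1165
RR = 0.0893 / 0.1165 = 0.767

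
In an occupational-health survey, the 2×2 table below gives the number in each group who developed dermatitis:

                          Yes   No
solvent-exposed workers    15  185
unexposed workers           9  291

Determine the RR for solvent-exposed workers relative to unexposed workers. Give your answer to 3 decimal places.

2.500

risk, solvent-exposed workers = 15/200 = 0.07500
risk, unexposed workers = 9/300 = 0.03000
RR = 0.07500 / 0.03000 = 2.500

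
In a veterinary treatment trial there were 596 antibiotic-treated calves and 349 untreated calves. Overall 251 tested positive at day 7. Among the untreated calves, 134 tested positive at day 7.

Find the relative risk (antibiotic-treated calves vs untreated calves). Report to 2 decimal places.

0.51

antibiotic-treated calves with the outcome: 251 − 134 = 117
antibiotic-treated calves without the outcome: 596 − 117 = 479
untreated calves without the outcome: 349 − 134 = 215
risk, antibiotic-treated calves = 117/596 = 0.1963
risk, untreated calves = 134/349 = 0.3840
RR = 0.1963 / 0.3840 = 0.51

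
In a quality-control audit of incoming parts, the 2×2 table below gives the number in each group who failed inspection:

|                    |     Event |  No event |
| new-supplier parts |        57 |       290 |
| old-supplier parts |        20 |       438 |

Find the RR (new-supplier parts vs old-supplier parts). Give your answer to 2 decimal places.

risk, new-supplier parts = 57/347 = 0.16427
risk, old-supplier parts = 20/458 = 0.04367
RR = 0.16427 / 0.04367 = 3.76

3.76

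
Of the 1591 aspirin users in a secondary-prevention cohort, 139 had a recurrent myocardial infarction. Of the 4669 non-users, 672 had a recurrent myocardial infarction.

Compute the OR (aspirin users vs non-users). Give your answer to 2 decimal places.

odds, aspirin users = 139/1452 = 0.0957
odds, non-users = 672/3997 = 0.1681
OR = 0.0957 / 0.1681 = 0.57

OR = 0.57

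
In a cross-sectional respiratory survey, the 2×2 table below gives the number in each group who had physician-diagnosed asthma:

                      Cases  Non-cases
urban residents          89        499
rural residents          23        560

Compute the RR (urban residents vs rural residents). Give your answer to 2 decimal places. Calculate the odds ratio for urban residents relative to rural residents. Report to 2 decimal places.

RR = 3.84; OR = 4.34

risk, urban residents = 89/588 = 0.15136
risk, rural residents = 23/583 = 0.03945
RR = 0.15136 / 0.03945 = 3.84
odds, urban residents = 89/499 = 0.17836
odds, rural residents = 23/560 = 0.04107
OR = 0.17836 / 0.04107 = 4.34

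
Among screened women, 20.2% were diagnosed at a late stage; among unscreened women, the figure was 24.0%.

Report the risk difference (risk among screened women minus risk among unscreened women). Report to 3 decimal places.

risk difference = 0.2020 − 0.2400 = -0.038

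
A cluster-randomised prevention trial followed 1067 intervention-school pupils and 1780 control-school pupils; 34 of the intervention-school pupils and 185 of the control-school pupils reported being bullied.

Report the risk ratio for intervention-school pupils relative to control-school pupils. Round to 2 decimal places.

risk, intervention-school pupils = 34/1067 = 0.03187
risk, control-school pupils = 185/1780 = 0.10393
RR = 0.03187 / 0.10393 = 0.31

RR: 0.31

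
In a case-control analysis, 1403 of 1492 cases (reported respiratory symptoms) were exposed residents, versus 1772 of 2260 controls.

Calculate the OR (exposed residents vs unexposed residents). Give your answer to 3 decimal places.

OR = (1403 × 488) / (1772 × 89) = 684664/157708 ≈ 4.341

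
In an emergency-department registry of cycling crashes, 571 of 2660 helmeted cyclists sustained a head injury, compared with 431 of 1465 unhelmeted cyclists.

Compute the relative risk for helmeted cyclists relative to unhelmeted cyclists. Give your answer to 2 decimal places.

RR: 0.73

risk, helmeted cyclists = 571/2660 = 0.2147
risk, unhelmeted cyclists = 431/1465 = 0.2942
RR = 0.2147 / 0.2942 = 0.73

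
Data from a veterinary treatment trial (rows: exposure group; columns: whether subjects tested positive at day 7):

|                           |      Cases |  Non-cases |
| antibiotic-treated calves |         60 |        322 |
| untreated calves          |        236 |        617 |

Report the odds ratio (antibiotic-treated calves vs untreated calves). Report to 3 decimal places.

OR = (60 × 617) / (322 × 236) = 37020/75992 ≈ 0.487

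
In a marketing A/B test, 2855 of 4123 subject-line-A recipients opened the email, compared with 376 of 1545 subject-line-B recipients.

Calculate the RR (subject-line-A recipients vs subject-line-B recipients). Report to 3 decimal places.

risk, subject-line-A recipients = 2855/4123 = 0.6925
risk, subject-line-B recipients = 376/1545 = 0.2434
RR = 0.6925 / 0.2434 = 2.845

RR: 2.845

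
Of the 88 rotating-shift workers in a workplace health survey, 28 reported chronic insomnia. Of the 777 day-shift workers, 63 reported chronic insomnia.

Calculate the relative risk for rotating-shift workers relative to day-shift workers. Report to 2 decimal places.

risk, rotating-shift workers = 28/88 = 0.3182
risk, day-shift workers = 63/777 = 0.0811
RR = 0.3182 / 0.0811 = 3.92

RR = 3.92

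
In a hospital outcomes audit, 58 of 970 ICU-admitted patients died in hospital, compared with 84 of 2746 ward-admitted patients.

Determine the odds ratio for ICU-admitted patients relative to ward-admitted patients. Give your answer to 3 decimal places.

OR = (58 × 2662) / (912 × 84) = 154396/76608 ≈ 2.015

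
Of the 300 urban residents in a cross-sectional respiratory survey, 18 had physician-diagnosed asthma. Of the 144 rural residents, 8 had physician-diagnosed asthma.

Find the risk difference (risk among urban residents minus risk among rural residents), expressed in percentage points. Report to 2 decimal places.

RD = 0.44

risk, urban residents = 18/300 = 0.0600
risk, rural residents = 8/144 = 0.0556
risk difference = 0.0600 − 0.0556 = 0.0044 → 0.44 percentage points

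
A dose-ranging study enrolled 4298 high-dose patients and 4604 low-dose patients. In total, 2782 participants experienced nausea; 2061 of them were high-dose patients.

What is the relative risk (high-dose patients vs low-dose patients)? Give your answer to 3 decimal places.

3.062

high-dose patients without the outcome: 4298 − 2061 = 2237
low-dose patients with the outcome: 2782 − 2061 = 721
low-dose patients without the outcome: 4604 − 721 = 3883
risk, high-dose patients = 2061/4298 = 0.4795
risk, low-dose patients = 721/4604 = 0.1566
RR = 0.4795 / 0.1566 = 3.062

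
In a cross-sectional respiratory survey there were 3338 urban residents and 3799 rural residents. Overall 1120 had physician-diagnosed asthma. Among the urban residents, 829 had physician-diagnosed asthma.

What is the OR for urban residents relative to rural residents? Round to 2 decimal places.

urban residents without the outcome: 3338 − 829 = 2509
rural residents with the outcome: 1120 − 829 = 291
rural residents without the outcome: 3799 − 291 = 3508
OR = (829 × 3508) / (2509 × 291) = 2908132/730119 ≈ 3.98

OR ≈ 3.98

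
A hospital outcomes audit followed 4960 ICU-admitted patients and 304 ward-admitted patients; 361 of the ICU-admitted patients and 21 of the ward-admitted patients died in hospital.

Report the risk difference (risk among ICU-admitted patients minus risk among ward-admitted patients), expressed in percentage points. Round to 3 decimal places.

risk, ICU-admitted patients = 361/4960 = 0.0728
risk, ward-admitted patients = 21/304 = 0.0691
risk difference = 0.0728 − 0.0691 = 0.0037 → 0.370 percentage points

RD: 0.370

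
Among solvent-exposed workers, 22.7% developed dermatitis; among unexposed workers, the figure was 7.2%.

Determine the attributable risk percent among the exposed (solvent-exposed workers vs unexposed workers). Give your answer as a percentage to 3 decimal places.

AR% = (0.2270 − 0.0720) / 0.2270 = 0.6828 → 68.282%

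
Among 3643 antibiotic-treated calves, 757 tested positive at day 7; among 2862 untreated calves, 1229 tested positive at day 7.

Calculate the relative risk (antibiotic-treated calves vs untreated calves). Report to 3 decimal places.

RR = 0.484

risk, antibiotic-treated calves = 757/3643 = 0.2078
risk, untreated calves = 1229/2862 = 0.4294
RR = 0.2078 / 0.4294 = 0.484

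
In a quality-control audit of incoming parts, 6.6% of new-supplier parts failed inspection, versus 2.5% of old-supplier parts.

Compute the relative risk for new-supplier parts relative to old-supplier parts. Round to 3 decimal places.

RR = 0.06600 / 0.02500 = 2.640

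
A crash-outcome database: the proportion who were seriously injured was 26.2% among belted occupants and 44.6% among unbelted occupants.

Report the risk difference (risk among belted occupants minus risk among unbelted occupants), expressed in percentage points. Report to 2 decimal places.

RD = -18.40

risk difference = 0.2620 − 0.4460 = -0.1840 → -18.40 percentage points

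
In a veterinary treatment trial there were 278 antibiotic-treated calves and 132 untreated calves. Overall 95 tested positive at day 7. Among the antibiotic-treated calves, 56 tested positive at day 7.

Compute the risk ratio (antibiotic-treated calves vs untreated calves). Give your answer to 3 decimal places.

antibiotic-treated calves without the outcome: 278 − 56 = 222
untreated calves with the outcome: 95 − 56 = 39
untreated calves without the outcome: 132 − 39 = 93
risk, antibiotic-treated calves = 56/278 = 0.2014
risk, untreated calves = 39/132 = 0.2955
RR = 0.2014 / 0.2955 = 0.682

RR: 0.682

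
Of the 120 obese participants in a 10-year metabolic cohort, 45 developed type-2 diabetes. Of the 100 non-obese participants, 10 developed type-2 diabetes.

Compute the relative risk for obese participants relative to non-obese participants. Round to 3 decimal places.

risk, obese participants = 45/120 = 0.3750
risk, non-obese participants = 10/100 = 0.1000
RR = 0.3750 / 0.1000 = 3.750

RR ≈ 3.750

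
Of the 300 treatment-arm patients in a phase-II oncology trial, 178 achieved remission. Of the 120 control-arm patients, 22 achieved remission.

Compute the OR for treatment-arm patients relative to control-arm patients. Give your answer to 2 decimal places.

OR = (178 × 98) / (122 × 22) = 17444/2684 ≈ 6.50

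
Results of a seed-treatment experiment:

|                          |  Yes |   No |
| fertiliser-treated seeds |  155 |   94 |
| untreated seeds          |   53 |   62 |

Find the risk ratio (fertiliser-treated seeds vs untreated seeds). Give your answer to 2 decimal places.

RR ≈ 1.35

risk, fertiliser-treated seeds = 155/249 = 0.6225
risk, untreated seeds = 53/115 = 0.4609
RR = 0.6225 / 0.4609 = 1.35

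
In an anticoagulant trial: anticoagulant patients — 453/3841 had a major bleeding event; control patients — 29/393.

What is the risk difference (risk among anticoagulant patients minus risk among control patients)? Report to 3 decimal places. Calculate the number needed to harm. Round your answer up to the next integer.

RD = 0.044; NNH = 23

risk, anticoagulant patients = 453/3841 = 0.1179
risk, control patients = 29/393 = 0.0738
risk difference = 0.1179 − 0.0738 = 0.044
absolute risk difference = 0.044147
1 / 0.044147 = 22.652 → round up → 23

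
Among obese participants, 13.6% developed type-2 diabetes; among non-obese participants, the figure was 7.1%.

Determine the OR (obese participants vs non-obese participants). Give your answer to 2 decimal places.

odds, obese participants = 0.1360/0.8640 = 0.1574
odds, non-obese participants = 0.0710/0.9290 = 0.0764
OR = 0.1574 / 0.0764 = 2.06

OR = 2.06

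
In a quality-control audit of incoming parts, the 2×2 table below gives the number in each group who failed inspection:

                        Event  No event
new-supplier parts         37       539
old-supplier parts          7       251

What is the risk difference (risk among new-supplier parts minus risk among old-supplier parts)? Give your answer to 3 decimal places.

0.037

risk, new-supplier parts = 37/576 = 0.06424
risk, old-supplier parts = 7/258 = 0.02713
risk difference = 0.06424 − 0.02713 = 0.037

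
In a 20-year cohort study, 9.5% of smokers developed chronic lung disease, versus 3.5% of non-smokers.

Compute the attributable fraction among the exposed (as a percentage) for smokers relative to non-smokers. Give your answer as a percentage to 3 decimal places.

AR% = (0.09500 − 0.03500) / 0.09500 = 0.6316 → 63.158%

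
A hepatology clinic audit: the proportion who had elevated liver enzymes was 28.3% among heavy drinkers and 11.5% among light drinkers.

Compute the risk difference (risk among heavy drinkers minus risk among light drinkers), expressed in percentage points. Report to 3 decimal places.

RD = 16.800

risk difference = 0.2830 − 0.1150 = 0.1680 → 16.800 percentage points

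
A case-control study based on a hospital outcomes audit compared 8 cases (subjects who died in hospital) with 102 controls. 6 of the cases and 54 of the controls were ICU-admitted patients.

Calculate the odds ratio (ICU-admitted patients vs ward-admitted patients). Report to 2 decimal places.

OR = (6 × 48) / (54 × 2) = 288/108 ≈ 2.67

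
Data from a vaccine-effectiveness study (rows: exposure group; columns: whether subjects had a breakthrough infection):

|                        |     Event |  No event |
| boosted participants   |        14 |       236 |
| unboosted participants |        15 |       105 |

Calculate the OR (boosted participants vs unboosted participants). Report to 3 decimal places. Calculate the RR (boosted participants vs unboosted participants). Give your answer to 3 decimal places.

OR = 0.415; RR = 0.448

odds, boosted participants = 14/236 = 0.0593
odds, unboosted participants = 15/105 = 0.1429
OR = 0.0593 / 0.1429 = 0.415
risk, boosted participants = 14/250 = 0.0560
risk, unboosted participants = 15/120 = 0.1250
RR = 0.0560 / 0.1250 = 0.448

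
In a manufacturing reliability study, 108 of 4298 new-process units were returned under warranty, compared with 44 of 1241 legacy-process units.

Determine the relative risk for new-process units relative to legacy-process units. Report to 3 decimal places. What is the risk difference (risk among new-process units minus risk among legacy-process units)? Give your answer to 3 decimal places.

risk, new-process units = 108/4298 = 0.02513
risk, legacy-process units = 44/1241 = 0.03546
RR = 0.02513 / 0.03546 = 0.709
risk difference = 0.02513 − 0.03546 = -0.010

RR = 0.709; RD = -0.010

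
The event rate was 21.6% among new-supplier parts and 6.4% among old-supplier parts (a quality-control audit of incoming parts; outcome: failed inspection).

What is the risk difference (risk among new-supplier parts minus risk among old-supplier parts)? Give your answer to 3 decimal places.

risk difference = 0.2160 − 0.0640 = 0.152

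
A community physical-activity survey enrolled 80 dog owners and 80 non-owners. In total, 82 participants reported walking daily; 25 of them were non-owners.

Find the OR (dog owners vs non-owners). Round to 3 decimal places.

dog owners with the outcome: 82 − 25 = 57
dog owners without the outcome: 80 − 57 = 23
non-owners without the outcome: 80 − 25 = 55
OR = (57 × 55) / (23 × 25) = 3135/575 ≈ 5.452

OR ≈ 5.452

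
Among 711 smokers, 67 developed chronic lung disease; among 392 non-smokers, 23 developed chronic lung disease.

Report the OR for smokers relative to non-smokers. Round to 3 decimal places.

odds, smokers = 67/644 = 0.1040
odds, non-smokers = 23/369 = 0.0623
OR = 0.1040 / 0.0623 = 1.669

OR: 1.669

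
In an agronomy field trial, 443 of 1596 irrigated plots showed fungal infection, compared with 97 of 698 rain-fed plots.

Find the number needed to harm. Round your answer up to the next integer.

NNH: 8

risk, irrigated plots = 443/1596 = 0.277569
risk, rain-fed plots = 97/698 = 0.138968
absolute risk difference = 0.138600
1 / 0.138600 = 7.215 → round up → 8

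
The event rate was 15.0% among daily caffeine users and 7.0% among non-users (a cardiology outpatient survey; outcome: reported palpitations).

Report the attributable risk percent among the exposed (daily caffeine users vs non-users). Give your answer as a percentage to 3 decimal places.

AR% = (0.1500 − 0.0700) / 0.1500 = 0.5333 → 53.333%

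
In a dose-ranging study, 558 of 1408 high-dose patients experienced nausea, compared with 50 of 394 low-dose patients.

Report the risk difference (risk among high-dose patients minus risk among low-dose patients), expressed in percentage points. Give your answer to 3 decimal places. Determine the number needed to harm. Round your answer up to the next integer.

RD = 26.940; NNH = 4

risk, high-dose patients = 558/1408 = 0.3963
risk, low-dose patients = 50/394 = 0.1269
risk difference = 0.3963 − 0.1269 = 0.2694 → 26.940 percentage points
absolute risk difference = 0.269403
1 / 0.269403 = 3.712 → round up → 4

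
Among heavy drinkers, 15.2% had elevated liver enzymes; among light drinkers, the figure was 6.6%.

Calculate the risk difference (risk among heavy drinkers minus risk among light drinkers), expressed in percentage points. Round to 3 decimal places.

RD: 8.600

risk difference = 0.1520 − 0.0660 = 0.0860 → 8.600 percentage points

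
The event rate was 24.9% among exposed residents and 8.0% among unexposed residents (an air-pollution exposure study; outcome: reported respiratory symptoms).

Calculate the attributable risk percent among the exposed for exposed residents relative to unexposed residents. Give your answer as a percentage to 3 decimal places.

AR% = (0.2490 − 0.0800) / 0.2490 = 0.6787 → 67.871%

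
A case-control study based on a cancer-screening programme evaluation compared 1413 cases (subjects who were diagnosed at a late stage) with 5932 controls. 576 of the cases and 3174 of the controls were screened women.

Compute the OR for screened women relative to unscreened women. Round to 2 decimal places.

OR = (576 × 2758) / (3174 × 837) = 1588608/2656638 ≈ 0.60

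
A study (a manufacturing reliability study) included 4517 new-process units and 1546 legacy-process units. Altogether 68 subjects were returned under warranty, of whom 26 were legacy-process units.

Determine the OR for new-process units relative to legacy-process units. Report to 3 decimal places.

new-process units with the outcome: 68 − 26 = 42
new-process units without the outcome: 4517 − 42 = 4475
legacy-process units without the outcome: 1546 − 26 = 1520
OR = (42 × 1520) / (4475 × 26) = 63840/116350 ≈ 0.549

OR ≈ 0.549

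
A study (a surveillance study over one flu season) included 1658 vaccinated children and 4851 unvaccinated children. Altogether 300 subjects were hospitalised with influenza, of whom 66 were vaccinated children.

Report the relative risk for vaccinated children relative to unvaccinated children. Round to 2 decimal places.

RR: 0.83

vaccinated children without the outcome: 1658 − 66 = 1592
unvaccinated children with the outcome: 300 − 66 = 234
unvaccinated children without the outcome: 4851 − 234 = 4617
risk, vaccinated children = 66/1658 = 0.03981
risk, unvaccinated children = 234/4851 = 0.04824
RR = 0.03981 / 0.04824 = 0.83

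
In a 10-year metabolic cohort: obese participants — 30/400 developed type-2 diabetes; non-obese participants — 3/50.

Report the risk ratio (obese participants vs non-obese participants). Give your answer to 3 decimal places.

risk, obese participants = 30/400 = 0.0750
risk, non-obese participants = 3/50 = 0.0600
RR = 0.0750 / 0.0600 = 1.250

1.250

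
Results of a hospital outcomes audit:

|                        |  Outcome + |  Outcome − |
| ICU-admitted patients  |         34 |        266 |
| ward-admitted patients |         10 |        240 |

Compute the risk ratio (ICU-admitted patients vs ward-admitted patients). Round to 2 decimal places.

2.83

risk, ICU-admitted patients = 34/300 = 0.11333
risk, ward-admitted patients = 10/250 = 0.04000
RR = 0.11333 / 0.04000 = 2.83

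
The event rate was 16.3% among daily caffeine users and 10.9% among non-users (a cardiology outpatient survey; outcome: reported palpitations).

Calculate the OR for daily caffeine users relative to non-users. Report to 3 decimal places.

1.592

odds, daily caffeine users = 0.1630/0.8370 = 0.1947
odds, non-users = 0.1090/0.8910 = 0.1223
OR = 0.1947 / 0.1223 = 1.592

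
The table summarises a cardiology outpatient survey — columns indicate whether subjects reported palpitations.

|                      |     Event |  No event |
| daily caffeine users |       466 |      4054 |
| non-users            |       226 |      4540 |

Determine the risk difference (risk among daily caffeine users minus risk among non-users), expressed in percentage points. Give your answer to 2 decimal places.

risk, daily caffeine users = 466/4520 = 0.10310
risk, non-users = 226/4766 = 0.04742
risk difference = 0.10310 − 0.04742 = 0.05568 → 5.57 percentage points

5.57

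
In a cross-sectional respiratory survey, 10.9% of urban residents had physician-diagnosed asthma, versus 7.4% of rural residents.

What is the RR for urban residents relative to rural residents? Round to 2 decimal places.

RR = 0.1090 / 0.0740 = 1.47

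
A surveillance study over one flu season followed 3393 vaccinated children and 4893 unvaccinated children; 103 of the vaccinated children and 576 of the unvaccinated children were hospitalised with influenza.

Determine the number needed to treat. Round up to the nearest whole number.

NNT ≈ 12

risk, vaccinated children = 103/3393 = 0.030357
risk, unvaccinated children = 576/4893 = 0.117719
absolute risk difference = 0.087363
1 / 0.087363 = 11.446 → round up → 12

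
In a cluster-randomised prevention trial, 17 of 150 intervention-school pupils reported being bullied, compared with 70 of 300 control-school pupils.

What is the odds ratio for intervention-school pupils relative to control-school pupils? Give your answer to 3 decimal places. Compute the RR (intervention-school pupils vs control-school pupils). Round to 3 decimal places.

OR = 0.420; RR = 0.486

OR = (17 × 230) / (133 × 70) = 3910/9310 ≈ 0.420
risk, intervention-school pupils = 17/150 = 0.1133
risk, control-school pupils = 70/300 = 0.2333
RR = 0.1133 / 0.2333 = 0.486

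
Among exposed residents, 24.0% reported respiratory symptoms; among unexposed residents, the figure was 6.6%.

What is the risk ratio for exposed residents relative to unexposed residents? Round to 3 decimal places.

RR = 0.2400 / 0.0660 = 3.636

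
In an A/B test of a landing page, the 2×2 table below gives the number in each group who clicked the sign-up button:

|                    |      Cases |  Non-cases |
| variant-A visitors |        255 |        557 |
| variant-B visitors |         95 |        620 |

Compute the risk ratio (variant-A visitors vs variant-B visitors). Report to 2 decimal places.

RR = 2.36

risk, variant-A visitors = 255/812 = 0.3140
risk, variant-B visitors = 95/715 = 0.1329
RR = 0.3140 / 0.1329 = 2.36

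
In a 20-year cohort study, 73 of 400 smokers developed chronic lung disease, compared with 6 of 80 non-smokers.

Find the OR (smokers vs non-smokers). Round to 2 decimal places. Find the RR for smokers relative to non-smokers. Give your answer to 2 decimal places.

OR = 2.75; RR = 2.43

OR = (73 × 74) / (327 × 6) = 5402/1962 ≈ 2.75
risk, smokers = 73/400 = 0.1825
risk, non-smokers = 6/80 = 0.0750
RR = 0.1825 / 0.0750 = 2.43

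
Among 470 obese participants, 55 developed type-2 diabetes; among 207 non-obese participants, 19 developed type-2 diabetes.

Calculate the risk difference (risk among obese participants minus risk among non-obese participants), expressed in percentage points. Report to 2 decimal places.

RD ≈ 2.52

risk, obese participants = 55/470 = 0.1170
risk, non-obese participants = 19/207 = 0.0918
risk difference = 0.1170 − 0.0918 = 0.0252 → 2.52 percentage points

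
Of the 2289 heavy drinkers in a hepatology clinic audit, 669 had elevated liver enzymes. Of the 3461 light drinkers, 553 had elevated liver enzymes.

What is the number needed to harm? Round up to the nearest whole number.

NNH: 8

risk, heavy drinkers = 669/2289 = 0.292267
risk, light drinkers = 553/3461 = 0.159780
absolute risk difference = 0.132487
1 / 0.132487 = 7.548 → round up → 8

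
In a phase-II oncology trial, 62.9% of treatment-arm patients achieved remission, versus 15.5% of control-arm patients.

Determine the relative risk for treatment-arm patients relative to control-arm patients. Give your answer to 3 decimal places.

RR = 0.6290 / 0.1550 = 4.058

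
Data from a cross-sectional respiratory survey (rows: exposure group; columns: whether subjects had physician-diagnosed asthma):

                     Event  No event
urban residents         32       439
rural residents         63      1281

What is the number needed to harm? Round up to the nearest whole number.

48

risk, urban residents = 32/471 = 0.067941
risk, rural residents = 63/1344 = 0.046875
absolute risk difference = 0.021066
1 / 0.021066 = 47.470 → round up → 48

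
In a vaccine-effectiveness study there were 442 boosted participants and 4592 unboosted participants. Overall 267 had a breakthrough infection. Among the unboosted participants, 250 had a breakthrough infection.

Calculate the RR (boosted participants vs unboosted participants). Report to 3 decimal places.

RR: 0.706

boosted participants with the outcome: 267 − 250 = 17
boosted participants without the outcome: 442 − 17 = 425
unboosted participants without the outcome: 4592 − 250 = 4342
risk, boosted participants = 17/442 = 0.03846
risk, unboosted participants = 250/4592 = 0.05444
RR = 0.03846 / 0.05444 = 0.706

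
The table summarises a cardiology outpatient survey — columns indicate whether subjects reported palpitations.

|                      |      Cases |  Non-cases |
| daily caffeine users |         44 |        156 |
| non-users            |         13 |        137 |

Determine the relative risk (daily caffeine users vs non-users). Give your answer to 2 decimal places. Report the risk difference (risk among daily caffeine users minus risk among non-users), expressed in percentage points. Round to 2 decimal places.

RR = 2.54; RD = 13.33

risk, daily caffeine users = 44/200 = 0.2200
risk, non-users = 13/150 = 0.0867
RR = 0.2200 / 0.0867 = 2.54
risk difference = 0.2200 − 0.0867 = 0.1333 → 13.33 percentage points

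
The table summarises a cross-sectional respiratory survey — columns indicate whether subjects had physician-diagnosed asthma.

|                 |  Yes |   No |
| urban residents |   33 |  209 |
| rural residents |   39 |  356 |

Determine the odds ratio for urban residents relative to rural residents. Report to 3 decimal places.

OR = (33 × 356) / (209 × 39) = 11748/8151 ≈ 1.441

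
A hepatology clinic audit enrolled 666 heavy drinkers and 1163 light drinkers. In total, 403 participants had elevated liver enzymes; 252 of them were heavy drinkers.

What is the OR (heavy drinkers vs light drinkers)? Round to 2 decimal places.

4.08

heavy drinkers without the outcome: 666 − 252 = 414
light drinkers with the outcome: 403 − 252 = 151
light drinkers without the outcome: 1163 − 151 = 1012
OR = (252 × 1012) / (414 × 151) = 255024/62514 ≈ 4.08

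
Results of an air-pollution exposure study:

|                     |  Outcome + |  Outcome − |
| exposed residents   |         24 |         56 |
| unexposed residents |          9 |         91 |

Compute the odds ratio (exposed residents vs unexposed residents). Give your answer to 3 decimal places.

OR = (24 × 91) / (56 × 9) = 2184/504 ≈ 4.333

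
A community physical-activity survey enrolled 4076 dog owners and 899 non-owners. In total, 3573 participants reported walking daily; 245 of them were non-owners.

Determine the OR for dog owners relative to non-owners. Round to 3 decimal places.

dog owners with the outcome: 3573 − 245 = 3328
dog owners without the outcome: 4076 − 3328 = 748
non-owners without the outcome: 899 − 245 = 654
OR = (3328 × 654) / (748 × 245) = 2176512/183260 ≈ 11.877

OR ≈ 11.877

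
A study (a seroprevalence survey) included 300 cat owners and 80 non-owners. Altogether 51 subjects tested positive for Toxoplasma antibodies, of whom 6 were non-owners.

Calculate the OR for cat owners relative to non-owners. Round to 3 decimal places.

cat owners with the outcome: 51 − 6 = 45
cat owners without the outcome: 300 − 45 = 255
non-owners without the outcome: 80 − 6 = 74
odds, cat owners = 45/255 = 0.1765
odds, non-owners = 6/74 = 0.0811
OR = 0.1765 / 0.0811 = 2.176

OR = 2.176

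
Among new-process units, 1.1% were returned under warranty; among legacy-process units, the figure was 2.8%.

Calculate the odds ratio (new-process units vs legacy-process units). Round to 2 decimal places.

odds, new-process units = 0.01100/0.98900 = 0.01112
odds, legacy-process units = 0.02800/0.97200 = 0.02881
OR = 0.01112 / 0.02881 = 0.39

0.39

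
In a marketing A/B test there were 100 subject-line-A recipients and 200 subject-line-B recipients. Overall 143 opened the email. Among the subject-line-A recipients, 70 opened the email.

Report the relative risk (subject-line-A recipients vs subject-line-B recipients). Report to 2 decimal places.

1.92

subject-line-A recipients without the outcome: 100 − 70 = 30
subject-line-B recipients with the outcome: 143 − 70 = 73
subject-line-B recipients without the outcome: 200 − 73 = 127
risk, subject-line-A recipients = 70/100 = 0.7000
risk, subject-line-B recipients = 73/200 = 0.3650
RR = 0.7000 / 0.3650 = 1.92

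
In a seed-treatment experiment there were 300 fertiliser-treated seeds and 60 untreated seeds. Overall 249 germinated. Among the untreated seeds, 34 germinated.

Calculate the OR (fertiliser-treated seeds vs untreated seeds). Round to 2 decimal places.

1.93

fertiliser-treated seeds with the outcome: 249 − 34 = 215
fertiliser-treated seeds without the outcome: 300 − 215 = 85
untreated seeds without the outcome: 60 − 34 = 26
odds, fertiliser-treated seeds = 215/85 = 2.5294
odds, untreated seeds = 34/26 = 1.3077
OR = 2.5294 / 1.3077 = 1.93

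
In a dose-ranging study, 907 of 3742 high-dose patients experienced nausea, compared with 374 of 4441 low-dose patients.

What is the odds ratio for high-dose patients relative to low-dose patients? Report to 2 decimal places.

OR = (907 × 4067) / (2835 × 374) = 3688769/1060290 ≈ 3.48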